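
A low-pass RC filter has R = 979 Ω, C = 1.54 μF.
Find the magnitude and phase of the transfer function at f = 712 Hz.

Step 1 — Angular frequency: ω = 2π·712 = 4474 rad/s.
Step 2 — Transfer function: H(jω) = 1/(1 + jωRC).
Step 3 — Denominator: 1 + jωRC = 1 + j·4474·979·1.54e-06 = 1 + j6.745.
Step 4 — H = 0.02151 - j0.1451.
Step 5 — Magnitude: |H| = 0.1467 (-16.7 dB); phase: φ = -81.6°.

|H| = 0.1467 (-16.7 dB), φ = -81.6°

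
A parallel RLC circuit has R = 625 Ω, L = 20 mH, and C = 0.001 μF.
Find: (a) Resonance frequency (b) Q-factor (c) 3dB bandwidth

Step 1 — Resonance: ω₀ = 1/√(LC) = 1/√(0.02·1e-09) = 2.236e+05 rad/s.
Step 2 — f₀ = ω₀/(2π) = 3.559e+04 Hz.
Step 3 — Parallel Q: Q = R/(ω₀L) = 625/(2.236e+05·0.02) = 0.1398.
Step 4 — Bandwidth: Δω = ω₀/Q = 1.6e+06 rad/s; BW = Δω/(2π) = 2.546e+05 Hz.

(a) f₀ = 3.559e+04 Hz  (b) Q = 0.1398  (c) BW = 2.546e+05 Hz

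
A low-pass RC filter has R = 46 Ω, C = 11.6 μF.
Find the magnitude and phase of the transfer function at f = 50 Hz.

Step 1 — Angular frequency: ω = 2π·50 = 314.2 rad/s.
Step 2 — Transfer function: H(jω) = 1/(1 + jωRC).
Step 3 — Denominator: 1 + jωRC = 1 + j·314.2·46·1.16e-05 = 1 + j0.1676.
Step 4 — H = 0.9727 - j0.1631.
Step 5 — Magnitude: |H| = 0.9862 (-0.1 dB); phase: φ = -9.5°.

|H| = 0.9862 (-0.1 dB), φ = -9.5°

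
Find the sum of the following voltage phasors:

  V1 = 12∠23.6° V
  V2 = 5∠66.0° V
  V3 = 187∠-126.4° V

Step 1 — Convert each phasor to rectangular form:
  V1 = 12·(cos(23.6°) + j·sin(23.6°)) = 11 + j4.804 V
  V2 = 5·(cos(66.0°) + j·sin(66.0°)) = 2.034 + j4.568 V
  V3 = 187·(cos(-126.4°) + j·sin(-126.4°)) = -111 - j150.5 V
Step 2 — Sum components: V_total = -97.94 - j141.1 V.
Step 3 — Convert to polar: |V_total| = 171.8 V, ∠V_total = -124.8°.

V_total = 171.8∠-124.8° V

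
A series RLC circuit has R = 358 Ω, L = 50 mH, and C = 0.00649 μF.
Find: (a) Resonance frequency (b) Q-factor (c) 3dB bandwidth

Step 1 — Resonance: ω₀ = 1/√(LC) = 1/√(0.05·6.49e-09) = 5.551e+04 rad/s.
Step 2 — f₀ = ω₀/(2π) = 8835 Hz.
Step 3 — Series Q: Q = ω₀L/R = 5.551e+04·0.05/358 = 7.753.
Step 4 — Bandwidth: Δω = ω₀/Q = 7160 rad/s; BW = Δω/(2π) = 1140 Hz.

(a) f₀ = 8835 Hz  (b) Q = 7.753  (c) BW = 1140 Hz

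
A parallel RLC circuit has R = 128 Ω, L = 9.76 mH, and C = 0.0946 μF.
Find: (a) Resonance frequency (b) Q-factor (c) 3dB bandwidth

Step 1 — Resonance: ω₀ = 1/√(LC) = 1/√(0.00976·9.46e-08) = 3.291e+04 rad/s.
Step 2 — f₀ = ω₀/(2π) = 5238 Hz.
Step 3 — Parallel Q: Q = R/(ω₀L) = 128/(3.291e+04·0.00976) = 0.3985.
Step 4 — Bandwidth: Δω = ω₀/Q = 8.258e+04 rad/s; BW = Δω/(2π) = 1.314e+04 Hz.

(a) f₀ = 5238 Hz  (b) Q = 0.3985  (c) BW = 1.314e+04 Hz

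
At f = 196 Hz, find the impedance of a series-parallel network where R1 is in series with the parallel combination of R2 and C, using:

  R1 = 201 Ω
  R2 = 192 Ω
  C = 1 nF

Step 1 — Angular frequency: ω = 2π·f = 2π·196 = 1232 rad/s.
Step 2 — Component impedances:
  R1: Z = R = 201 Ω
  R2: Z = R = 192 Ω
  C: Z = 1/(jωC) = -j/(ω·C) = 0 - j8.12e+05 Ω
Step 3 — Parallel branch: R2 || C = 1/(1/R2 + 1/C) = 192 - j0.0454 Ω.
Step 4 — Series with R1: Z_total = R1 + (R2 || C) = 393 - j0.0454 Ω = 393∠-0.0° Ω.

Z = 393 - j0.0454 Ω = 393∠-0.0° Ω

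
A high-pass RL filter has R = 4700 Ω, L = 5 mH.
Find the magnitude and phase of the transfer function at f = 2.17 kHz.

Step 1 — Angular frequency: ω = 2π·2170 = 1.363e+04 rad/s.
Step 2 — Transfer function: H(jω) = jωL/(R + jωL).
Step 3 — Numerator jωL = j·68.17; denominator R + jωL = 4700 + j68.17.
Step 4 — H = 0.0002103 + j0.0145.
Step 5 — Magnitude: |H| = 0.0145 (-36.8 dB); phase: φ = 89.2°.

|H| = 0.0145 (-36.8 dB), φ = 89.2°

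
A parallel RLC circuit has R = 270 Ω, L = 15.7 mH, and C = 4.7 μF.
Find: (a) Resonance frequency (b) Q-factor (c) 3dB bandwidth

Step 1 — Resonance: ω₀ = 1/√(LC) = 1/√(0.0157·4.7e-06) = 3681 rad/s.
Step 2 — f₀ = ω₀/(2π) = 585.9 Hz.
Step 3 — Parallel Q: Q = R/(ω₀L) = 270/(3681·0.0157) = 4.672.
Step 4 — Bandwidth: Δω = ω₀/Q = 788 rad/s; BW = Δω/(2π) = 125.4 Hz.

(a) f₀ = 585.9 Hz  (b) Q = 4.672  (c) BW = 125.4 Hz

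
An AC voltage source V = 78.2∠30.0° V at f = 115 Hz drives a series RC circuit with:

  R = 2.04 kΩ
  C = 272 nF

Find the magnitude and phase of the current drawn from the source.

Step 1 — Angular frequency: ω = 2π·f = 2π·115 = 722.6 rad/s.
Step 2 — Component impedances:
  R: Z = R = 2040 Ω
  C: Z = 1/(jωC) = -j/(ω·C) = 0 - j5088 Ω
Step 3 — Series combination: Z_total = R + C = 2040 - j5088 Ω = 5482∠-68.2° Ω.
Step 4 — Source phasor: V = 78.2∠30.0° V = 67.72 + j39.1 V.
Step 5 — Ohm's law: I = V / Z_total = (67.72 + j39.1) / (2040 - j5088) = -0.002023 + j0.01412 A.
Step 6 — Convert to polar: |I| = 0.01427 A, ∠I = 98.2°.

I = 0.01427∠98.2° A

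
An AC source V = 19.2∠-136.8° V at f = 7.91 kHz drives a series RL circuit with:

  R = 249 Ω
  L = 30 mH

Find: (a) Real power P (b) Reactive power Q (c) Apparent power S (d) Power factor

Step 1 — Angular frequency: ω = 2π·f = 2π·7910 = 4.97e+04 rad/s.
Step 2 — Component impedances:
  R: Z = R = 249 Ω
  L: Z = jωL = j·4.97e+04·0.03 = 0 + j1491 Ω
Step 3 — Series combination: Z_total = R + L = 249 + j1491 Ω = 1512∠80.5° Ω.
Step 4 — Source phasor: V = 19.2∠-136.8° V = -14 - j13.14 V.
Step 5 — Current: I = V / Z = -0.0101 + j0.0077 A = 0.0127∠142.7° A.
Step 6 — Complex power: S = V·I* = 0.04017 + j0.2405 VA.
Step 7 — Real power: P = Re(S) = 0.04017 W.
Step 8 — Reactive power: Q = Im(S) = 0.2405 VAR.
Step 9 — Apparent power: |S| = 0.2439 VA.
Step 10 — Power factor: PF = P/|S| = 0.1647 (lagging).

(a) P = 0.04017 W  (b) Q = 0.2405 VAR  (c) S = 0.2439 VA  (d) PF = 0.1647 (lagging)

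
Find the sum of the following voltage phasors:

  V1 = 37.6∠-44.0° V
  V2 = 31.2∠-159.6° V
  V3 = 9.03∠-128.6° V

Step 1 — Convert each phasor to rectangular form:
  V1 = 37.6·(cos(-44.0°) + j·sin(-44.0°)) = 27.05 - j26.12 V
  V2 = 31.2·(cos(-159.6°) + j·sin(-159.6°)) = -29.24 - j10.88 V
  V3 = 9.03·(cos(-128.6°) + j·sin(-128.6°)) = -5.634 - j7.057 V
Step 2 — Sum components: V_total = -7.83 - j44.05 V.
Step 3 — Convert to polar: |V_total| = 44.74 V, ∠V_total = -100.1°.

V_total = 44.74∠-100.1° V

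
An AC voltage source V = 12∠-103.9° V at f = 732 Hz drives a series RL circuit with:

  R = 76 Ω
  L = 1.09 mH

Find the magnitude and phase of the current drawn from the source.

Step 1 — Angular frequency: ω = 2π·f = 2π·732 = 4599 rad/s.
Step 2 — Component impedances:
  R: Z = R = 76 Ω
  L: Z = jωL = j·4599·0.00109 = 0 + j5.013 Ω
Step 3 — Series combination: Z_total = R + L = 76 + j5.013 Ω = 76.17∠3.8° Ω.
Step 4 — Source phasor: V = 12∠-103.9° V = -2.883 - j11.65 V.
Step 5 — Ohm's law: I = V / Z_total = (-2.883 - j11.65) / (76 + j5.013) = -0.04783 - j0.1501 A.
Step 6 — Convert to polar: |I| = 0.1576 A, ∠I = -107.7°.

I = 0.1576∠-107.7° A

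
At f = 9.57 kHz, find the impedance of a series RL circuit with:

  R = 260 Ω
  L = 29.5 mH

Step 1 — Angular frequency: ω = 2π·f = 2π·9570 = 6.013e+04 rad/s.
Step 2 — Component impedances:
  R: Z = R = 260 Ω
  L: Z = jωL = j·6.013e+04·0.0295 = 0 + j1774 Ω
Step 3 — Series combination: Z_total = R + L = 260 + j1774 Ω = 1793∠81.7° Ω.

Z = 260 + j1774 Ω = 1793∠81.7° Ω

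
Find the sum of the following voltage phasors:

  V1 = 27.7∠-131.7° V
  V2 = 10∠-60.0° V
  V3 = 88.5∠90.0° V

Step 1 — Convert each phasor to rectangular form:
  V1 = 27.7·(cos(-131.7°) + j·sin(-131.7°)) = -18.43 - j20.68 V
  V2 = 10·(cos(-60.0°) + j·sin(-60.0°)) = 5 - j8.66 V
  V3 = 88.5·(cos(90.0°) + j·sin(90.0°)) = 0 + j88.5 V
Step 2 — Sum components: V_total = -13.43 + j59.16 V.
Step 3 — Convert to polar: |V_total| = 60.66 V, ∠V_total = 102.8°.

V_total = 60.66∠102.8° V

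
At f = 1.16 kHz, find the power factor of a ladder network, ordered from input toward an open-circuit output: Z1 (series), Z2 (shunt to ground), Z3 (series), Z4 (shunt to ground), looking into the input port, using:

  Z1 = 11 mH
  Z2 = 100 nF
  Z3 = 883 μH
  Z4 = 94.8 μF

Step 1 — Angular frequency: ω = 2π·f = 2π·1160 = 7288 rad/s.
Step 2 — Component impedances:
  Z1: Z = jωL = j·7288·0.011 = 0 + j80.17 Ω
  Z2: Z = 1/(jωC) = -j/(ω·C) = 0 - j1372 Ω
  Z3: Z = jωL = j·7288·0.000883 = 0 + j6.436 Ω
  Z4: Z = 1/(jωC) = -j/(ω·C) = 0 - j1.447 Ω
Step 3 — Ladder network (open output): work backward from the far end, alternating series and parallel combinations. Z_in = 0 + j85.18 Ω = 85.18∠90.0° Ω.
Step 4 — Power factor: PF = cos(φ) = Re(Z)/|Z| = 0/85.18 = 0.
Step 5 — Type: Im(Z) = 85.18 ⇒ lagging (phase φ = 90.0°).

PF = 0 (lagging, φ = 90.0°)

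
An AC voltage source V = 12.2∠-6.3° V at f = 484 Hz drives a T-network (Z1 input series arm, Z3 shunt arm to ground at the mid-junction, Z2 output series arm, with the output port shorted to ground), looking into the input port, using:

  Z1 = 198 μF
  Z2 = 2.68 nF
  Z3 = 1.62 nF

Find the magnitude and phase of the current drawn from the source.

Step 1 — Angular frequency: ω = 2π·f = 2π·484 = 3041 rad/s.
Step 2 — Component impedances:
  Z1: Z = 1/(jωC) = -j/(ω·C) = 0 - j1.661 Ω
  Z2: Z = 1/(jωC) = -j/(ω·C) = 0 - j1.227e+05 Ω
  Z3: Z = 1/(jωC) = -j/(ω·C) = 0 - j2.03e+05 Ω
Step 3 — With the output port shorted to ground, the output series arm Z2 runs from the junction to ground; the shunt arm Z3 also runs from the junction to ground. They appear in parallel: Z3 || Z2 = 0 - j7.647e+04 Ω.
Step 4 — Series with input arm Z1: Z_in = Z1 + (Z3 || Z2) = 0 - j7.647e+04 Ω = 7.647e+04∠-90.0° Ω.
Step 5 — Source phasor: V = 12.2∠-6.3° V = 12.13 - j1.339 V.
Step 6 — Ohm's law: I = V / Z_total = (12.13 - j1.339) / (0 - j7.647e+04) = 1.751e-05 + j0.0001586 A.
Step 7 — Convert to polar: |I| = 0.0001595 A, ∠I = 83.7°.

I = 0.0001595∠83.7° A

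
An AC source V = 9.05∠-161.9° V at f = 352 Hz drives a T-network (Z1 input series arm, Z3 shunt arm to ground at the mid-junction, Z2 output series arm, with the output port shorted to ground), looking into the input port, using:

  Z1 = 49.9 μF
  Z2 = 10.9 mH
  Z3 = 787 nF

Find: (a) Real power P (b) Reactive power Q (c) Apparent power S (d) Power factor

Step 1 — Angular frequency: ω = 2π·f = 2π·352 = 2212 rad/s.
Step 2 — Component impedances:
  Z1: Z = 1/(jωC) = -j/(ω·C) = 0 - j9.061 Ω
  Z2: Z = jωL = j·2212·0.0109 = 0 + j24.11 Ω
  Z3: Z = 1/(jωC) = -j/(ω·C) = 0 - j574.5 Ω
Step 3 — With the output port shorted to ground, the output series arm Z2 runs from the junction to ground; the shunt arm Z3 also runs from the junction to ground. They appear in parallel: Z3 || Z2 = 0 + j25.16 Ω.
Step 4 — Series with input arm Z1: Z_in = Z1 + (Z3 || Z2) = 0 + j16.1 Ω = 16.1∠90.0° Ω.
Step 5 — Source phasor: V = 9.05∠-161.9° V = -8.602 - j2.812 V.
Step 6 — Current: I = V / Z = -0.1746 + j0.5342 A = 0.562∠108.1° A.
Step 7 — Complex power: S = V·I* = 0 + j5.086 VA.
Step 8 — Real power: P = Re(S) = 0 W.
Step 9 — Reactive power: Q = Im(S) = 5.086 VAR.
Step 10 — Apparent power: |S| = 5.086 VA.
Step 11 — Power factor: PF = P/|S| = 0 (lagging).

(a) P = 0 W  (b) Q = 5.086 VAR  (c) S = 5.086 VA  (d) PF = 0 (lagging)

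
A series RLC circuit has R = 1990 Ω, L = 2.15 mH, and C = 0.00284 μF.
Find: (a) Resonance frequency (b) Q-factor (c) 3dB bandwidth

Step 1 — Resonance condition Im(Z)=0 gives ω₀ = 1/√(LC).
Step 2 — ω₀ = 1/√(0.00215·2.84e-09) = 4.047e+05 rad/s.
Step 3 — f₀ = ω₀/(2π) = 6.441e+04 Hz.
Step 4 — Series Q: Q = ω₀L/R = 4.047e+05·0.00215/1990 = 0.4372.
Step 5 — 3dB bandwidth: Δω = ω₀/Q = 9.256e+05 rad/s; BW = Δω/(2π) = 1.473e+05 Hz.

(a) f₀ = 6.441e+04 Hz  (b) Q = 0.4372  (c) BW = 1.473e+05 Hz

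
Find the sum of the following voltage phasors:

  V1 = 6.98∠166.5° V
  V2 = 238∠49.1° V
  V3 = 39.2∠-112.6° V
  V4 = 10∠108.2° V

Step 1 — Convert each phasor to rectangular form:
  V1 = 6.98·(cos(166.5°) + j·sin(166.5°)) = -6.787 + j1.629 V
  V2 = 238·(cos(49.1°) + j·sin(49.1°)) = 155.8 + j179.9 V
  V3 = 39.2·(cos(-112.6°) + j·sin(-112.6°)) = -15.06 - j36.19 V
  V4 = 10·(cos(108.2°) + j·sin(108.2°)) = -3.123 + j9.5 V
Step 2 — Sum components: V_total = 130.9 + j154.8 V.
Step 3 — Convert to polar: |V_total| = 202.7 V, ∠V_total = 49.8°.

V_total = 202.7∠49.8° V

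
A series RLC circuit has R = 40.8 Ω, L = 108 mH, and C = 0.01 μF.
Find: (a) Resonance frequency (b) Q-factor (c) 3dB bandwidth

Step 1 — Resonance condition Im(Z)=0 gives ω₀ = 1/√(LC).
Step 2 — ω₀ = 1/√(0.108·1e-08) = 3.043e+04 rad/s.
Step 3 — f₀ = ω₀/(2π) = 4843 Hz.
Step 4 — Series Q: Q = ω₀L/R = 3.043e+04·0.108/40.8 = 80.55.
Step 5 — 3dB bandwidth: Δω = ω₀/Q = 377.8 rad/s; BW = Δω/(2π) = 60.13 Hz.

(a) f₀ = 4843 Hz  (b) Q = 80.55  (c) BW = 60.13 Hz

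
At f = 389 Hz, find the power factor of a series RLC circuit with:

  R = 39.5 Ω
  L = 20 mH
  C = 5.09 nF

Step 1 — Angular frequency: ω = 2π·f = 2π·389 = 2444 rad/s.
Step 2 — Component impedances:
  R: Z = R = 39.5 Ω
  L: Z = jωL = j·2444·0.02 = 0 + j48.88 Ω
  C: Z = 1/(jωC) = -j/(ω·C) = 0 - j8.038e+04 Ω
Step 3 — Series combination: Z_total = R + L + C = 39.5 - j8.033e+04 Ω = 8.033e+04∠-90.0° Ω.
Step 4 — Power factor: PF = cos(φ) = Re(Z)/|Z| = 39.5/8.033e+04 = 0.0004917.
Step 5 — Type: Im(Z) = -8.033e+04 ⇒ leading (phase φ = -90.0°).

PF = 0.0004917 (leading, φ = -90.0°)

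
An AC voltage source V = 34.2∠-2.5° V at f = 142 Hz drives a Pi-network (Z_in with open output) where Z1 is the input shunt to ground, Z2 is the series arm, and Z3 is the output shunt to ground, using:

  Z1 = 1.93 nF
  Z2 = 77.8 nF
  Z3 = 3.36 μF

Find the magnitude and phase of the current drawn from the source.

Step 1 — Angular frequency: ω = 2π·f = 2π·142 = 892.2 rad/s.
Step 2 — Component impedances:
  Z1: Z = 1/(jωC) = -j/(ω·C) = 0 - j5.807e+05 Ω
  Z2: Z = 1/(jωC) = -j/(ω·C) = 0 - j1.441e+04 Ω
  Z3: Z = 1/(jωC) = -j/(ω·C) = 0 - j333.6 Ω
Step 3 — With open output, the series arm Z2 and the output shunt Z3 appear in series to ground: Z2 + Z3 = 0 - j1.474e+04 Ω.
Step 4 — Parallel with input shunt Z1: Z_in = Z1 || (Z2 + Z3) = 0 - j1.438e+04 Ω = 1.438e+04∠-90.0° Ω.
Step 5 — Source phasor: V = 34.2∠-2.5° V = 34.17 - j1.492 V.
Step 6 — Ohm's law: I = V / Z_total = (34.17 - j1.492) / (0 - j1.438e+04) = 0.0001038 + j0.002377 A.
Step 7 — Convert to polar: |I| = 0.002379 A, ∠I = 87.5°.

I = 0.002379∠87.5° A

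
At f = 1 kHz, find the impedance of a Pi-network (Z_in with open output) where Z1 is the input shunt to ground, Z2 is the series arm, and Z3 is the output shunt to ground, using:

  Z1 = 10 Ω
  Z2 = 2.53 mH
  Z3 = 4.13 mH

Step 1 — Angular frequency: ω = 2π·f = 2π·1000 = 6283 rad/s.
Step 2 — Component impedances:
  Z1: Z = R = 10 Ω
  Z2: Z = jωL = j·6283·0.00253 = 0 + j15.9 Ω
  Z3: Z = jωL = j·6283·0.00413 = 0 + j25.95 Ω
Step 3 — With open output, the series arm Z2 and the output shunt Z3 appear in series to ground: Z2 + Z3 = 0 + j41.85 Ω.
Step 4 — Parallel with input shunt Z1: Z_in = Z1 || (Z2 + Z3) = 9.46 + j2.261 Ω = 9.726∠13.4° Ω.

Z = 9.46 + j2.261 Ω = 9.726∠13.4° Ω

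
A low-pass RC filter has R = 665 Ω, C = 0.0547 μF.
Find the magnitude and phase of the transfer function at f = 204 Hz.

Step 1 — Angular frequency: ω = 2π·204 = 1282 rad/s.
Step 2 — Transfer function: H(jω) = 1/(1 + jωRC).
Step 3 — Denominator: 1 + jωRC = 1 + j·1282·665·5.47e-08 = 1 + j0.04663.
Step 4 — H = 0.9978 - j0.04652.
Step 5 — Magnitude: |H| = 0.9989 (-0.0 dB); phase: φ = -2.7°.

|H| = 0.9989 (-0.0 dB), φ = -2.7°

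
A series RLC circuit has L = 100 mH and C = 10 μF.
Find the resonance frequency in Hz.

Step 1 — Resonance condition Im(Z)=0 gives ω₀ = 1/√(LC).
Step 2 — ω₀ = 1/√(0.1·1e-05) = 1000 rad/s.
Step 3 — f₀ = ω₀/(2π) = 159.2 Hz.

f₀ = 159.2 Hz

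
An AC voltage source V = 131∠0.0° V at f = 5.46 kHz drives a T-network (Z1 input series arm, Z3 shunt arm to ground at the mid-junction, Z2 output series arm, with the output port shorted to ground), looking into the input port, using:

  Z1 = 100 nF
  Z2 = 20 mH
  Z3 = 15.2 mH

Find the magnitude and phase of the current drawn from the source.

Step 1 — Angular frequency: ω = 2π·f = 2π·5460 = 3.431e+04 rad/s.
Step 2 — Component impedances:
  Z1: Z = 1/(jωC) = -j/(ω·C) = 0 - j291.5 Ω
  Z2: Z = jωL = j·3.431e+04·0.02 = 0 + j686.1 Ω
  Z3: Z = jωL = j·3.431e+04·0.0152 = 0 + j521.5 Ω
Step 3 — With the output port shorted to ground, the output series arm Z2 runs from the junction to ground; the shunt arm Z3 also runs from the junction to ground. They appear in parallel: Z3 || Z2 = 0 + j296.3 Ω.
Step 4 — Series with input arm Z1: Z_in = Z1 + (Z3 || Z2) = 0 + j4.788 Ω = 4.788∠90.0° Ω.
Step 5 — Source phasor: V = 131∠0.0° V = 131 V.
Step 6 — Ohm's law: I = V / Z_total = (131) / (0 + j4.788) = 0 - j27.36 A.
Step 7 — Convert to polar: |I| = 27.36 A, ∠I = -90.0°.

I = 27.36∠-90.0° A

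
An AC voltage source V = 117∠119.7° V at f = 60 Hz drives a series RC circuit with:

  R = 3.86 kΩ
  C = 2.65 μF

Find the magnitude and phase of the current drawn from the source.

Step 1 — Angular frequency: ω = 2π·f = 2π·60 = 377 rad/s.
Step 2 — Component impedances:
  R: Z = R = 3860 Ω
  C: Z = 1/(jωC) = -j/(ω·C) = 0 - j1001 Ω
Step 3 — Series combination: Z_total = R + C = 3860 - j1001 Ω = 3988∠-14.5° Ω.
Step 4 — Source phasor: V = 117∠119.7° V = -57.97 + j101.6 V.
Step 5 — Ohm's law: I = V / Z_total = (-57.97 + j101.6) / (3860 - j1001) = -0.02047 + j0.02102 A.
Step 6 — Convert to polar: |I| = 0.02934 A, ∠I = 134.2°.

I = 0.02934∠134.2° A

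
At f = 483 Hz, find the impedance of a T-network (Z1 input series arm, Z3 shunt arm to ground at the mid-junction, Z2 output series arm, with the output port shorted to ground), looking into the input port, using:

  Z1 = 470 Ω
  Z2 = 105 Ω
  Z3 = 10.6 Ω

Step 1 — Angular frequency: ω = 2π·f = 2π·483 = 3035 rad/s.
Step 2 — Component impedances:
  Z1: Z = R = 470 Ω
  Z2: Z = R = 105 Ω
  Z3: Z = R = 10.6 Ω
Step 3 — With the output port shorted to ground, the output series arm Z2 runs from the junction to ground; the shunt arm Z3 also runs from the junction to ground. They appear in parallel: Z3 || Z2 = 9.628 Ω.
Step 4 — Series with input arm Z1: Z_in = Z1 + (Z3 || Z2) = 479.6 Ω = 479.6∠0.0° Ω.

Z = 479.6 Ω = 479.6∠0.0° Ω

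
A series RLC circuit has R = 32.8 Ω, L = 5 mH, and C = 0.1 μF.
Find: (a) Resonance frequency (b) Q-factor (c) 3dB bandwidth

Step 1 — Resonance condition Im(Z)=0 gives ω₀ = 1/√(LC).
Step 2 — ω₀ = 1/√(0.005·1e-07) = 4.472e+04 rad/s.
Step 3 — f₀ = ω₀/(2π) = 7118 Hz.
Step 4 — Series Q: Q = ω₀L/R = 4.472e+04·0.005/32.8 = 6.817.
Step 5 — 3dB bandwidth: Δω = ω₀/Q = 6560 rad/s; BW = Δω/(2π) = 1044 Hz.

(a) f₀ = 7118 Hz  (b) Q = 6.817  (c) BW = 1044 Hz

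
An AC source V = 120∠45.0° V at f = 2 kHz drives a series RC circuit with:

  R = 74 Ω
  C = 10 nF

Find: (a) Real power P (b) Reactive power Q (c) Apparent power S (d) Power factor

Step 1 — Angular frequency: ω = 2π·f = 2π·2000 = 1.257e+04 rad/s.
Step 2 — Component impedances:
  R: Z = R = 74 Ω
  C: Z = 1/(jωC) = -j/(ω·C) = 0 - j7958 Ω
Step 3 — Series combination: Z_total = R + C = 74 - j7958 Ω = 7958∠-89.5° Ω.
Step 4 — Source phasor: V = 120∠45.0° V = 84.85 + j84.85 V.
Step 5 — Current: I = V / Z = -0.01056 + j0.01076 A = 0.01508∠134.5° A.
Step 6 — Complex power: S = V·I* = 0.01683 - j1.809 VA.
Step 7 — Real power: P = Re(S) = 0.01683 W.
Step 8 — Reactive power: Q = Im(S) = -1.809 VAR.
Step 9 — Apparent power: |S| = 1.809 VA.
Step 10 — Power factor: PF = P/|S| = 0.009299 (leading).

(a) P = 0.01683 W  (b) Q = -1.809 VAR  (c) S = 1.809 VA  (d) PF = 0.009299 (leading)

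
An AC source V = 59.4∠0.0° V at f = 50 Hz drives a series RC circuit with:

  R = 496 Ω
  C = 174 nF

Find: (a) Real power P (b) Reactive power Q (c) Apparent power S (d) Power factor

Step 1 — Angular frequency: ω = 2π·f = 2π·50 = 314.2 rad/s.
Step 2 — Component impedances:
  R: Z = R = 496 Ω
  C: Z = 1/(jωC) = -j/(ω·C) = 0 - j1.829e+04 Ω
Step 3 — Series combination: Z_total = R + C = 496 - j1.829e+04 Ω = 1.83e+04∠-88.4° Ω.
Step 4 — Source phasor: V = 59.4∠0.0° V = 59.4 V.
Step 5 — Current: I = V / Z = 8.797e-05 + j0.003245 A = 0.003246∠88.4° A.
Step 6 — Complex power: S = V·I* = 0.005226 - j0.1927 VA.
Step 7 — Real power: P = Re(S) = 0.005226 W.
Step 8 — Reactive power: Q = Im(S) = -0.1927 VAR.
Step 9 — Apparent power: |S| = 0.1928 VA.
Step 10 — Power factor: PF = P/|S| = 0.0271 (leading).

(a) P = 0.005226 W  (b) Q = -0.1927 VAR  (c) S = 0.1928 VA  (d) PF = 0.0271 (leading)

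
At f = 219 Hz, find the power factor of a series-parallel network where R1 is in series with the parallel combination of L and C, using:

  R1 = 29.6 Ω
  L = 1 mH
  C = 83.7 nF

Step 1 — Angular frequency: ω = 2π·f = 2π·219 = 1376 rad/s.
Step 2 — Component impedances:
  R1: Z = R = 29.6 Ω
  L: Z = jωL = j·1376·0.001 = 0 + j1.376 Ω
  C: Z = 1/(jωC) = -j/(ω·C) = 0 - j8683 Ω
Step 3 — Parallel branch: L || C = 1/(1/L + 1/C) = 0 + j1.376 Ω.
Step 4 — Series with R1: Z_total = R1 + (L || C) = 29.6 + j1.376 Ω = 29.63∠2.7° Ω.
Step 5 — Power factor: PF = cos(φ) = Re(Z)/|Z| = 29.6/29.632 = 0.9989.
Step 6 — Type: Im(Z) = 1.376 ⇒ lagging (phase φ = 2.7°).

PF = 0.9989 (lagging, φ = 2.7°)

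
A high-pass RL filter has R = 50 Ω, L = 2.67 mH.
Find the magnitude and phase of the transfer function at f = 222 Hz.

Step 1 — Angular frequency: ω = 2π·222 = 1395 rad/s.
Step 2 — Transfer function: H(jω) = jωL/(R + jωL).
Step 3 — Numerator jωL = j·3.724; denominator R + jωL = 50 + j3.724.
Step 4 — H = 0.005518 + j0.07407.
Step 5 — Magnitude: |H| = 0.07428 (-22.6 dB); phase: φ = 85.7°.

|H| = 0.07428 (-22.6 dB), φ = 85.7°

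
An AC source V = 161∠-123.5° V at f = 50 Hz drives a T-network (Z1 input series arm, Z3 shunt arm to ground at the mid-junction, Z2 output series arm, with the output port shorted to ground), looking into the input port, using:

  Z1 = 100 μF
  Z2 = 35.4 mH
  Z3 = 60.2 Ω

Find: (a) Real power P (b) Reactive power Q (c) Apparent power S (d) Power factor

Step 1 — Angular frequency: ω = 2π·f = 2π·50 = 314.2 rad/s.
Step 2 — Component impedances:
  Z1: Z = 1/(jωC) = -j/(ω·C) = 0 - j31.83 Ω
  Z2: Z = jωL = j·314.2·0.0354 = 0 + j11.12 Ω
  Z3: Z = R = 60.2 Ω
Step 3 — With the output port shorted to ground, the output series arm Z2 runs from the junction to ground; the shunt arm Z3 also runs from the junction to ground. They appear in parallel: Z3 || Z2 = 1.987 + j10.75 Ω.
Step 4 — Series with input arm Z1: Z_in = Z1 + (Z3 || Z2) = 1.987 - j21.08 Ω = 21.17∠-84.6° Ω.
Step 5 — Source phasor: V = 161∠-123.5° V = -88.86 - j134.3 V.
Step 6 — Current: I = V / Z = 5.92 - j4.774 A = 7.605∠-38.9° A.
Step 7 — Complex power: S = V·I* = 114.9 - j1219 VA.
Step 8 — Real power: P = Re(S) = 114.9 W.
Step 9 — Reactive power: Q = Im(S) = -1219 VAR.
Step 10 — Apparent power: |S| = 1224 VA.
Step 11 — Power factor: PF = P/|S| = 0.09384 (leading).

(a) P = 114.9 W  (b) Q = -1219 VAR  (c) S = 1224 VA  (d) PF = 0.09384 (leading)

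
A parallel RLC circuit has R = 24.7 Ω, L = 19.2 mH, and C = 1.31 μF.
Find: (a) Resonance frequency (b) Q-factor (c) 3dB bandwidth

Step 1 — Resonance: ω₀ = 1/√(LC) = 1/√(0.0192·1.31e-06) = 6305 rad/s.
Step 2 — f₀ = ω₀/(2π) = 1004 Hz.
Step 3 — Parallel Q: Q = R/(ω₀L) = 24.7/(6305·0.0192) = 0.204.
Step 4 — Bandwidth: Δω = ω₀/Q = 3.091e+04 rad/s; BW = Δω/(2π) = 4919 Hz.

(a) f₀ = 1004 Hz  (b) Q = 0.204  (c) BW = 4919 Hz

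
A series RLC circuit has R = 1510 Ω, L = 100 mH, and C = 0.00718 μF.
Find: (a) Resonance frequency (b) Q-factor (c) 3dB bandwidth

Step 1 — Resonance condition Im(Z)=0 gives ω₀ = 1/√(LC).
Step 2 — ω₀ = 1/√(0.1·7.18e-09) = 3.732e+04 rad/s.
Step 3 — f₀ = ω₀/(2π) = 5940 Hz.
Step 4 — Series Q: Q = ω₀L/R = 3.732e+04·0.1/1510 = 2.472.
Step 5 — 3dB bandwidth: Δω = ω₀/Q = 1.51e+04 rad/s; BW = Δω/(2π) = 2403 Hz.

(a) f₀ = 5940 Hz  (b) Q = 2.472  (c) BW = 2403 Hz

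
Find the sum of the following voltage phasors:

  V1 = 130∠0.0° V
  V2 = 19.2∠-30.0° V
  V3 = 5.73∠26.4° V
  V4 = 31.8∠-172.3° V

Step 1 — Convert each phasor to rectangular form:
  V1 = 130·(cos(0.0°) + j·sin(0.0°)) = 130 V
  V2 = 19.2·(cos(-30.0°) + j·sin(-30.0°)) = 16.63 - j9.6 V
  V3 = 5.73·(cos(26.4°) + j·sin(26.4°)) = 5.132 + j2.548 V
  V4 = 31.8·(cos(-172.3°) + j·sin(-172.3°)) = -31.51 - j4.261 V
Step 2 — Sum components: V_total = 120.2 - j11.31 V.
Step 3 — Convert to polar: |V_total| = 120.8 V, ∠V_total = -5.4°.

V_total = 120.8∠-5.4° V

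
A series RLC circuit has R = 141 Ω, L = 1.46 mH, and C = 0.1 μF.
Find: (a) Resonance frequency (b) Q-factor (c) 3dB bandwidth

Step 1 — Resonance condition Im(Z)=0 gives ω₀ = 1/√(LC).
Step 2 — ω₀ = 1/√(0.00146·1e-07) = 8.276e+04 rad/s.
Step 3 — f₀ = ω₀/(2π) = 1.317e+04 Hz.
Step 4 — Series Q: Q = ω₀L/R = 8.276e+04·0.00146/141 = 0.857.
Step 5 — 3dB bandwidth: Δω = ω₀/Q = 9.658e+04 rad/s; BW = Δω/(2π) = 1.537e+04 Hz.

(a) f₀ = 1.317e+04 Hz  (b) Q = 0.857  (c) BW = 1.537e+04 Hz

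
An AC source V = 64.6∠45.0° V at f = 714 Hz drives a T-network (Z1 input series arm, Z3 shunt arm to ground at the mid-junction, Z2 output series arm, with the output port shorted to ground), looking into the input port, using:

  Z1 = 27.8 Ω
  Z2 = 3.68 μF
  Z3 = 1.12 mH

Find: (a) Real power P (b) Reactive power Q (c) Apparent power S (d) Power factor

Step 1 — Angular frequency: ω = 2π·f = 2π·714 = 4486 rad/s.
Step 2 — Component impedances:
  Z1: Z = R = 27.8 Ω
  Z2: Z = 1/(jωC) = -j/(ω·C) = 0 - j60.57 Ω
  Z3: Z = jωL = j·4486·0.00112 = 0 + j5.025 Ω
Step 3 — With the output port shorted to ground, the output series arm Z2 runs from the junction to ground; the shunt arm Z3 also runs from the junction to ground. They appear in parallel: Z3 || Z2 = 0 + j5.479 Ω.
Step 4 — Series with input arm Z1: Z_in = Z1 + (Z3 || Z2) = 27.8 + j5.479 Ω = 28.33∠11.1° Ω.
Step 5 — Source phasor: V = 64.6∠45.0° V = 45.68 + j45.68 V.
Step 6 — Current: I = V / Z = 1.893 + j1.27 A = 2.28∠33.9° A.
Step 7 — Complex power: S = V·I* = 144.5 + j28.48 VA.
Step 8 — Real power: P = Re(S) = 144.5 W.
Step 9 — Reactive power: Q = Im(S) = 28.48 VAR.
Step 10 — Apparent power: |S| = 147.3 VA.
Step 11 — Power factor: PF = P/|S| = 0.9811 (lagging).

(a) P = 144.5 W  (b) Q = 28.48 VAR  (c) S = 147.3 VA  (d) PF = 0.9811 (lagging)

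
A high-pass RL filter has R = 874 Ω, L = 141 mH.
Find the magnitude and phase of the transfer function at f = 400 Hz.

Step 1 — Angular frequency: ω = 2π·400 = 2513 rad/s.
Step 2 — Transfer function: H(jω) = jωL/(R + jωL).
Step 3 — Numerator jωL = j·354.4; denominator R + jωL = 874 + j354.4.
Step 4 — H = 0.1412 + j0.3482.
Step 5 — Magnitude: |H| = 0.3757 (-8.5 dB); phase: φ = 67.9°.

|H| = 0.3757 (-8.5 dB), φ = 67.9°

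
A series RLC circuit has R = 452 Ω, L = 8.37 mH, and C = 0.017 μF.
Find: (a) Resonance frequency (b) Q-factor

Step 1 — Resonance condition Im(Z)=0 gives ω₀ = 1/√(LC).
Step 2 — ω₀ = 1/√(0.00837·1.7e-08) = 8.383e+04 rad/s.
Step 3 — f₀ = ω₀/(2π) = 1.334e+04 Hz.
Step 4 — Series Q: Q = ω₀L/R = 8.383e+04·0.00837/452 = 1.552.

(a) f₀ = 1.334e+04 Hz  (b) Q = 1.552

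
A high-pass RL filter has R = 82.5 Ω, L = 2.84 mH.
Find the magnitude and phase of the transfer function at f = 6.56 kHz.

Step 1 — Angular frequency: ω = 2π·6560 = 4.122e+04 rad/s.
Step 2 — Transfer function: H(jω) = jωL/(R + jωL).
Step 3 — Numerator jωL = j·117.1; denominator R + jωL = 82.5 + j117.1.
Step 4 — H = 0.6681 + j0.4709.
Step 5 — Magnitude: |H| = 0.8174 (-1.8 dB); phase: φ = 35.2°.

|H| = 0.8174 (-1.8 dB), φ = 35.2°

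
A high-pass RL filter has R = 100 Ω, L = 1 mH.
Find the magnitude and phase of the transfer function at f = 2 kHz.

Step 1 — Angular frequency: ω = 2π·2000 = 1.257e+04 rad/s.
Step 2 — Transfer function: H(jω) = jωL/(R + jωL).
Step 3 — Numerator jωL = j·12.57; denominator R + jωL = 100 + j12.57.
Step 4 — H = 0.01555 + j0.1237.
Step 5 — Magnitude: |H| = 0.1247 (-18.1 dB); phase: φ = 82.8°.

|H| = 0.1247 (-18.1 dB), φ = 82.8°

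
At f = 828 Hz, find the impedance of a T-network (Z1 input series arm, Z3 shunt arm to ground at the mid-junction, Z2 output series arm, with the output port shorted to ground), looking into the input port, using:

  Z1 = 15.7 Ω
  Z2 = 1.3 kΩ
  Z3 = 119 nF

Step 1 — Angular frequency: ω = 2π·f = 2π·828 = 5202 rad/s.
Step 2 — Component impedances:
  Z1: Z = R = 15.7 Ω
  Z2: Z = R = 1300 Ω
  Z3: Z = 1/(jωC) = -j/(ω·C) = 0 - j1615 Ω
Step 3 — With the output port shorted to ground, the output series arm Z2 runs from the junction to ground; the shunt arm Z3 also runs from the junction to ground. They appear in parallel: Z3 || Z2 = 789 - j635 Ω.
Step 4 — Series with input arm Z1: Z_in = Z1 + (Z3 || Z2) = 804.7 - j635 Ω = 1025∠-38.3° Ω.

Z = 804.7 - j635 Ω = 1025∠-38.3° Ω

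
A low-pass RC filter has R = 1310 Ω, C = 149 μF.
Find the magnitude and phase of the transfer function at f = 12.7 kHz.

Step 1 — Angular frequency: ω = 2π·1.27e+04 = 7.98e+04 rad/s.
Step 2 — Transfer function: H(jω) = 1/(1 + jωRC).
Step 3 — Denominator: 1 + jωRC = 1 + j·7.98e+04·1310·0.000149 = 1 + j1.558e+04.
Step 4 — H = 4.122e-09 - j6.42e-05.
Step 5 — Magnitude: |H| = 6.42e-05 (-83.8 dB); phase: φ = -90.0°.

|H| = 6.42e-05 (-83.8 dB), φ = -90.0°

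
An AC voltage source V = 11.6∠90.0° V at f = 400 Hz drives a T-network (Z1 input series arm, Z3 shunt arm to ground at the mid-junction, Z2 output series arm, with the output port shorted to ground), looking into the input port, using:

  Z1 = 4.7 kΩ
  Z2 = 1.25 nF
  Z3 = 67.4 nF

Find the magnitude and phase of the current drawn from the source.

Step 1 — Angular frequency: ω = 2π·f = 2π·400 = 2513 rad/s.
Step 2 — Component impedances:
  Z1: Z = R = 4700 Ω
  Z2: Z = 1/(jωC) = -j/(ω·C) = 0 - j3.183e+05 Ω
  Z3: Z = 1/(jωC) = -j/(ω·C) = 0 - j5903 Ω
Step 3 — With the output port shorted to ground, the output series arm Z2 runs from the junction to ground; the shunt arm Z3 also runs from the junction to ground. They appear in parallel: Z3 || Z2 = 0 - j5796 Ω.
Step 4 — Series with input arm Z1: Z_in = Z1 + (Z3 || Z2) = 4700 - j5796 Ω = 7462∠-51.0° Ω.
Step 5 — Source phasor: V = 11.6∠90.0° V = 0 + j11.6 V.
Step 6 — Ohm's law: I = V / Z_total = (0 + j11.6) / (4700 - j5796) = -0.001207 + j0.0009791 A.
Step 7 — Convert to polar: |I| = 0.001555 A, ∠I = 141.0°.

I = 0.001555∠141.0° A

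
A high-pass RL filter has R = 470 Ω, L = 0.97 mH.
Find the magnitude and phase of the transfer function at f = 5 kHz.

Step 1 — Angular frequency: ω = 2π·5000 = 3.142e+04 rad/s.
Step 2 — Transfer function: H(jω) = jωL/(R + jωL).
Step 3 — Numerator jωL = j·30.47; denominator R + jωL = 470 + j30.47.
Step 4 — H = 0.004186 + j0.06457.
Step 5 — Magnitude: |H| = 0.0647 (-23.8 dB); phase: φ = 86.3°.

|H| = 0.0647 (-23.8 dB), φ = 86.3°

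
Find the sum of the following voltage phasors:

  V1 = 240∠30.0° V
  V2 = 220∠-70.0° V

Step 1 — Convert each phasor to rectangular form:
  V1 = 240·(cos(30.0°) + j·sin(30.0°)) = 207.8 + j120 V
  V2 = 220·(cos(-70.0°) + j·sin(-70.0°)) = 75.24 - j206.7 V
Step 2 — Sum components: V_total = 283.1 - j86.73 V.
Step 3 — Convert to polar: |V_total| = 296.1 V, ∠V_total = -17.0°.

V_total = 296.1∠-17.0° V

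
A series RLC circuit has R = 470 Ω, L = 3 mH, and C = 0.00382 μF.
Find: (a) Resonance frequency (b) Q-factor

Step 1 — Resonance condition Im(Z)=0 gives ω₀ = 1/√(LC).
Step 2 — ω₀ = 1/√(0.003·3.82e-09) = 2.954e+05 rad/s.
Step 3 — f₀ = ω₀/(2π) = 4.701e+04 Hz.
Step 4 — Series Q: Q = ω₀L/R = 2.954e+05·0.003/470 = 1.886.

(a) f₀ = 4.701e+04 Hz  (b) Q = 1.886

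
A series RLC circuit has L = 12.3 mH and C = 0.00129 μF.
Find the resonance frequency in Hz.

Step 1 — Resonance condition Im(Z)=0 gives ω₀ = 1/√(LC).
Step 2 — ω₀ = 1/√(0.0123·1.29e-09) = 2.51e+05 rad/s.
Step 3 — f₀ = ω₀/(2π) = 3.996e+04 Hz.

f₀ = 3.996e+04 Hz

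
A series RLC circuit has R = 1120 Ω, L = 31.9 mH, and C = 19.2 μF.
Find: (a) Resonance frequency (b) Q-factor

Step 1 — Resonance condition Im(Z)=0 gives ω₀ = 1/√(LC).
Step 2 — ω₀ = 1/√(0.0319·1.92e-05) = 1278 rad/s.
Step 3 — f₀ = ω₀/(2π) = 203.4 Hz.
Step 4 — Series Q: Q = ω₀L/R = 1278·0.0319/1120 = 0.03639.

(a) f₀ = 203.4 Hz  (b) Q = 0.03639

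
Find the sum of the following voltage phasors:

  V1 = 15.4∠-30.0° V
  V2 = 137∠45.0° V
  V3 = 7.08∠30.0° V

Step 1 — Convert each phasor to rectangular form:
  V1 = 15.4·(cos(-30.0°) + j·sin(-30.0°)) = 13.34 - j7.7 V
  V2 = 137·(cos(45.0°) + j·sin(45.0°)) = 96.87 + j96.87 V
  V3 = 7.08·(cos(30.0°) + j·sin(30.0°)) = 6.131 + j3.54 V
Step 2 — Sum components: V_total = 116.3 + j92.71 V.
Step 3 — Convert to polar: |V_total| = 148.8 V, ∠V_total = 38.6°.

V_total = 148.8∠38.6° V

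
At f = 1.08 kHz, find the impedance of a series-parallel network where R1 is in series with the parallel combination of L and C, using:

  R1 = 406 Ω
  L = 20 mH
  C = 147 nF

Step 1 — Angular frequency: ω = 2π·f = 2π·1080 = 6786 rad/s.
Step 2 — Component impedances:
  R1: Z = R = 406 Ω
  L: Z = jωL = j·6786·0.02 = 0 + j135.7 Ω
  C: Z = 1/(jωC) = -j/(ω·C) = 0 - j1002 Ω
Step 3 — Parallel branch: L || C = 1/(1/L + 1/C) = 0 + j157 Ω.
Step 4 — Series with R1: Z_total = R1 + (L || C) = 406 + j157 Ω = 435.3∠21.1° Ω.

Z = 406 + j157 Ω = 435.3∠21.1° Ω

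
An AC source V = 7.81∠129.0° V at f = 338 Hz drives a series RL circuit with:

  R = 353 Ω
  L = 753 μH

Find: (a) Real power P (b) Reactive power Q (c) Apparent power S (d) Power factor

Step 1 — Angular frequency: ω = 2π·f = 2π·338 = 2124 rad/s.
Step 2 — Component impedances:
  R: Z = R = 353 Ω
  L: Z = jωL = j·2124·0.000753 = 0 + j1.599 Ω
Step 3 — Series combination: Z_total = R + L = 353 + j1.599 Ω = 353∠0.3° Ω.
Step 4 — Source phasor: V = 7.81∠129.0° V = -4.915 + j6.07 V.
Step 5 — Current: I = V / Z = -0.01385 + j0.01726 A = 0.02212∠128.7° A.
Step 6 — Complex power: S = V·I* = 0.1728 + j0.0007828 VA.
Step 7 — Real power: P = Re(S) = 0.1728 W.
Step 8 — Reactive power: Q = Im(S) = 0.0007828 VAR.
Step 9 — Apparent power: |S| = 0.1728 VA.
Step 10 — Power factor: PF = P/|S| = 1 (lagging).

(a) P = 0.1728 W  (b) Q = 0.0007828 VAR  (c) S = 0.1728 VA  (d) PF = 1 (lagging)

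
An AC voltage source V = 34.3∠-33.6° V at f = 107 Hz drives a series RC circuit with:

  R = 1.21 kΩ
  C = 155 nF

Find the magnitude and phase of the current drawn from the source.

Step 1 — Angular frequency: ω = 2π·f = 2π·107 = 672.3 rad/s.
Step 2 — Component impedances:
  R: Z = R = 1210 Ω
  C: Z = 1/(jωC) = -j/(ω·C) = 0 - j9596 Ω
Step 3 — Series combination: Z_total = R + C = 1210 - j9596 Ω = 9672∠-82.8° Ω.
Step 4 — Source phasor: V = 34.3∠-33.6° V = 28.57 - j18.98 V.
Step 5 — Ohm's law: I = V / Z_total = (28.57 - j18.98) / (1210 - j9596) = 0.002317 + j0.002685 A.
Step 6 — Convert to polar: |I| = 0.003546 A, ∠I = 49.2°.

I = 0.003546∠49.2° A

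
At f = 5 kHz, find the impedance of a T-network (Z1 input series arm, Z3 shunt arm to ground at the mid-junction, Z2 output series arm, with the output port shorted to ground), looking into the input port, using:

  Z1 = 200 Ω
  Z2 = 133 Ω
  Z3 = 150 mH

Step 1 — Angular frequency: ω = 2π·f = 2π·5000 = 3.142e+04 rad/s.
Step 2 — Component impedances:
  Z1: Z = R = 200 Ω
  Z2: Z = R = 133 Ω
  Z3: Z = jωL = j·3.142e+04·0.15 = 0 + j4712 Ω
Step 3 — With the output port shorted to ground, the output series arm Z2 runs from the junction to ground; the shunt arm Z3 also runs from the junction to ground. They appear in parallel: Z3 || Z2 = 132.9 + j3.751 Ω.
Step 4 — Series with input arm Z1: Z_in = Z1 + (Z3 || Z2) = 332.9 + j3.751 Ω = 332.9∠0.6° Ω.

Z = 332.9 + j3.751 Ω = 332.9∠0.6° Ω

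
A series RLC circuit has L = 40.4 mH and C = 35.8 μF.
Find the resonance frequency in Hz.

Step 1 — Resonance condition Im(Z)=0 gives ω₀ = 1/√(LC).
Step 2 — ω₀ = 1/√(0.0404·3.58e-05) = 831.5 rad/s.
Step 3 — f₀ = ω₀/(2π) = 132.3 Hz.

f₀ = 132.3 Hz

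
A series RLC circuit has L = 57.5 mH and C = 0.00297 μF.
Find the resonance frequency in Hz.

Step 1 — Resonance condition Im(Z)=0 gives ω₀ = 1/√(LC).
Step 2 — ω₀ = 1/√(0.0575·2.97e-09) = 7.652e+04 rad/s.
Step 3 — f₀ = ω₀/(2π) = 1.218e+04 Hz.

f₀ = 1.218e+04 Hz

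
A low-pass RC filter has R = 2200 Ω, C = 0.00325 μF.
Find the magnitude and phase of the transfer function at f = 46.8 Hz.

Step 1 — Angular frequency: ω = 2π·46.8 = 294.1 rad/s.
Step 2 — Transfer function: H(jω) = 1/(1 + jωRC).
Step 3 — Denominator: 1 + jωRC = 1 + j·294.1·2200·3.25e-09 = 1 + j0.002102.
Step 4 — H = 1 - j0.002102.
Step 5 — Magnitude: |H| = 1 (-0.0 dB); phase: φ = -0.1°.

|H| = 1 (-0.0 dB), φ = -0.1°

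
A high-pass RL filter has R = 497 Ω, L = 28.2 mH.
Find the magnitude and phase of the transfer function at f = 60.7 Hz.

Step 1 — Angular frequency: ω = 2π·60.7 = 381.4 rad/s.
Step 2 — Transfer function: H(jω) = jωL/(R + jωL).
Step 3 — Numerator jωL = j·10.76; denominator R + jωL = 497 + j10.76.
Step 4 — H = 0.0004681 + j0.02163.
Step 5 — Magnitude: |H| = 0.02164 (-33.3 dB); phase: φ = 88.8°.

|H| = 0.02164 (-33.3 dB), φ = 88.8°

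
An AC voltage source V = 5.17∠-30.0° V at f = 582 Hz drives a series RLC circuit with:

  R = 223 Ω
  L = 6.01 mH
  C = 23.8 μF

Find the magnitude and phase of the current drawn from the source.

Step 1 — Angular frequency: ω = 2π·f = 2π·582 = 3657 rad/s.
Step 2 — Component impedances:
  R: Z = R = 223 Ω
  L: Z = jωL = j·3657·0.00601 = 0 + j21.98 Ω
  C: Z = 1/(jωC) = -j/(ω·C) = 0 - j11.49 Ω
Step 3 — Series combination: Z_total = R + L + C = 223 + j10.49 Ω = 223.2∠2.7° Ω.
Step 4 — Source phasor: V = 5.17∠-30.0° V = 4.477 - j2.585 V.
Step 5 — Ohm's law: I = V / Z_total = (4.477 - j2.585) / (223 + j10.49) = 0.01949 - j0.01251 A.
Step 6 — Convert to polar: |I| = 0.02316 A, ∠I = -32.7°.

I = 0.02316∠-32.7° A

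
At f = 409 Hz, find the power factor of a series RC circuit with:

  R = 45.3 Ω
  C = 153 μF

Step 1 — Angular frequency: ω = 2π·f = 2π·409 = 2570 rad/s.
Step 2 — Component impedances:
  R: Z = R = 45.3 Ω
  C: Z = 1/(jωC) = -j/(ω·C) = 0 - j2.543 Ω
Step 3 — Series combination: Z_total = R + C = 45.3 - j2.543 Ω = 45.37∠-3.2° Ω.
Step 4 — Power factor: PF = cos(φ) = Re(Z)/|Z| = 45.3/45.371 = 0.9984.
Step 5 — Type: Im(Z) = -2.543 ⇒ leading (phase φ = -3.2°).

PF = 0.9984 (leading, φ = -3.2°)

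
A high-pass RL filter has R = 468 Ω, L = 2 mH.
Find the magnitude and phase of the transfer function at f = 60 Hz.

Step 1 — Angular frequency: ω = 2π·60 = 377 rad/s.
Step 2 — Transfer function: H(jω) = jωL/(R + jωL).
Step 3 — Numerator jωL = j·0.754; denominator R + jωL = 468 + j0.754.
Step 4 — H = 2.596e-06 + j0.001611.
Step 5 — Magnitude: |H| = 0.001611 (-55.9 dB); phase: φ = 89.9°.

|H| = 0.001611 (-55.9 dB), φ = 89.9°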